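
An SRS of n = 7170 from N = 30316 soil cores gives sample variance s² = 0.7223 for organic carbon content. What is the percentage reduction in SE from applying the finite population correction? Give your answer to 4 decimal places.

f = n/N = 7170/30316 = 0.23650877.
SE_no-fpc = √(s²/n) = 0.010036892; SE_fpc = √((1−f)s²/n) = 0.0087700336.
Ratio = √(1−f) = 0.87377985. Reduction = 100·(1 − 0.87377985) = 12.6220%.

12.6220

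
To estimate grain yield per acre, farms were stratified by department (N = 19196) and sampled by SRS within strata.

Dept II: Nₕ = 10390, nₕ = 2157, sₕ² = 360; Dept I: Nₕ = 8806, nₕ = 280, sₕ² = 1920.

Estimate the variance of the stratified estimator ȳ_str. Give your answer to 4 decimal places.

1.4359

Var(ȳ_str) = Σₕ Wₕ²(1 − fₕ)sₕ²/nₕ with Wₕ = Nₕ/N, N = 19196.
Dept II: Wₕ = 0.54125860; term = 0.54125860²·(1 − 0.20760346)·360/2157 = 0.038744007.
Dept I: Wₕ = 0.45874140; term = 0.45874140²·(1 − 0.03179650)·1920/280 = 1.3971587.
Sum = 1.4359027.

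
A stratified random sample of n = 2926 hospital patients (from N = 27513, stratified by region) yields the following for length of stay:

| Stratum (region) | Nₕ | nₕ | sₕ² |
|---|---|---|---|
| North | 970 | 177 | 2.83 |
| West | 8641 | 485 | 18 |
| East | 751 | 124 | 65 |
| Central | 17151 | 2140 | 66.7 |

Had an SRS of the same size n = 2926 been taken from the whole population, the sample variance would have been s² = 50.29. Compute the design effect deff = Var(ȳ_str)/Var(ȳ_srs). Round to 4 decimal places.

Var(ȳ_str) = Σ Wₕ²(1−fₕ)sₕ²/nₕ with Wₕ = Nₕ/27513:
  North: (970/27513)²·(1−177/970)·2.83/177 = 1.6247337 × 10^-5
  West: (8641/27513)²·(1−485/8641)·18/485 = 0.0034553822
  East: (751/27513)²·(1−124/751)·65/124 = 3.2607932 × 10^-4
  Central: (17151/27513)²·(1−2140/17151)·66.7/2140 = 0.010600717
  → Var(ȳ_str) = 0.014398426.
Var(ȳ_srs) = (1 − 2926/27513)·50.29/2926 = 0.015359423.
deff = 0.014398426 / 0.015359423 = 0.9374.

0.9374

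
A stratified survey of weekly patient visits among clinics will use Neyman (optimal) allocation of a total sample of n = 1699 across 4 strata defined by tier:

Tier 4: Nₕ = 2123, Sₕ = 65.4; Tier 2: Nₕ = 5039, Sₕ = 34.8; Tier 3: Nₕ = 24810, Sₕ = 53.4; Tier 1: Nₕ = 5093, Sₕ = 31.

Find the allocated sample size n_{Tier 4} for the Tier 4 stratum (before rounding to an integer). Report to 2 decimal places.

131.28

Neyman allocation: nₕ = n·NₕSₕ / Σⱼ NⱼSⱼ.
Σ NⱼSⱼ = 2123·65.4 + 5039·34.8 + 24810·53.4 + 5093·31 = 1.7969384 × 10^6.
n_{Tier 4} = 1699·2123·65.4 / (1.7969384 × 10^6) = 131.28.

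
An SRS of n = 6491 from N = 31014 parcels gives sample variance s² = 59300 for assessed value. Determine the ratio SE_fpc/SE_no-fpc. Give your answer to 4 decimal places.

f = n/N = 6491/31014 = 0.20929258.
SE_no-fpc = √(s²/n) = 3.0225364; SE_fpc = √((1−f)s²/n) = 2.6876917.
Ratio = √(1−f) = 0.88921731.

0.8892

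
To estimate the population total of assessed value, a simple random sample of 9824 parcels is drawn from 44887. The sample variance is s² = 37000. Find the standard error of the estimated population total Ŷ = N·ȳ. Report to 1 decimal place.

76991.3

Var(Ŷ) = N²·Var(ȳ) = N²·(1 − n/N)·s²/n.
f = 9824/44887 = 0.21886069; Var(ȳ) = 0.78113931·37000/9824 = 2.9419945.
Var(Ŷ) = 44887² · 2.9419945 = 5.9276563 × 10^9.
SE(Ŷ) = √(5.9276563 × 10^9) = 76991.3.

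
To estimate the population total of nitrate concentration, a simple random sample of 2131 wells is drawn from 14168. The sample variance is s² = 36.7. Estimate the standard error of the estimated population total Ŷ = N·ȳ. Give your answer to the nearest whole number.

1714

Var(Ŷ) = N²·Var(ȳ) = N²·(1 − n/N)·s²/n.
f = 2131/14168 = 0.15040937; Var(ȳ) = 0.84959063·36.7/2131 = 0.014631617.
Var(Ŷ) = 14168² · 0.014631617 = 2.937037 × 10^6.
SE(Ŷ) = √(2.937037 × 10^6) = 1714.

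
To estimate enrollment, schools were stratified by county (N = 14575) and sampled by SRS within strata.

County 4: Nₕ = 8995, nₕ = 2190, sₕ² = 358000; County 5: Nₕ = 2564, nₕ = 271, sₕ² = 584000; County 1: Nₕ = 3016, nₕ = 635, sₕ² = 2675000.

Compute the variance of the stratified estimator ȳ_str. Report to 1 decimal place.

Var(ȳ_str) = Σₕ Wₕ²(1 − fₕ)sₕ²/nₕ with Wₕ = Nₕ/N, N = 14575.
County 4: Wₕ = 0.61715266; term = 0.61715266²·(1 − 0.24346859)·358000/2190 = 47.103273.
County 5: Wₕ = 0.17591767; term = 0.17591767²·(1 − 0.10569423)·584000/271 = 59.641493.
County 1: Wₕ = 0.20692967; term = 0.20692967²·(1 − 0.21054377)·2675000/635 = 142.40448.
Sum = 249.14925.

249.1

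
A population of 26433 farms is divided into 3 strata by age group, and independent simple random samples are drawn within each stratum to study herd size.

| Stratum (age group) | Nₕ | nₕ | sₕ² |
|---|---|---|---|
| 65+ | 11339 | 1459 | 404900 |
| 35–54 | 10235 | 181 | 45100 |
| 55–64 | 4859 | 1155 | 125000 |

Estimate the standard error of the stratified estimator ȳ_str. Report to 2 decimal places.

9.16

Var(ȳ_str) = Σₕ Wₕ²(1 − fₕ)sₕ²/nₕ with Wₕ = Nₕ/N, N = 26433.
65+: Wₕ = 0.42897136; term = 0.42897136²·(1 − 0.12867096)·404900/1459 = 44.497055.
35–54: Wₕ = 0.38720539; term = 0.38720539²·(1 − 0.01768442)·45100/181 = 36.697103.
55–64: Wₕ = 0.18382325; term = 0.18382325²·(1 − 0.23770323)·125000/1155 = 2.7877447.
Sum = 83.981903.
SE = √(83.981903) = 9.16.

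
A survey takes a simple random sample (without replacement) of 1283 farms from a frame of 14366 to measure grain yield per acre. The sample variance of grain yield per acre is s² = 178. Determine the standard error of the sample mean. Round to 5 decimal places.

Under SRS without replacement, Var(ȳ) = (1 − f)·s²/n with f = n/N = 1283/14366 = 0.08930809.
Var(ȳ) = (1 − 0.08930809)·178/1283 = 0.91069191·0.13873733 = 0.12634697.
SE(ȳ) = √(0.12634697) = 0.35545.

0.35545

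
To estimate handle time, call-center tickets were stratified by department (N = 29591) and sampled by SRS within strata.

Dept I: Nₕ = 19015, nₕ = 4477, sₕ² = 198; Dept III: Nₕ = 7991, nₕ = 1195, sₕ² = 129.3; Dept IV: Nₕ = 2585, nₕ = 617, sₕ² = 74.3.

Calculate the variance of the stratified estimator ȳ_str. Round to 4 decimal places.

Var(ȳ_str) = Σₕ Wₕ²(1 − fₕ)sₕ²/nₕ with Wₕ = Nₕ/N, N = 29591.
Dept I: Wₕ = 0.64259403; term = 0.64259403²·(1 − 0.23544570)·198/4477 = 0.013962391.
Dept III: Wₕ = 0.27004833; term = 0.27004833²·(1 − 0.14954324)·129.3/1195 = 0.0067106693.
Dept IV: Wₕ = 0.08735764; term = 0.08735764²·(1 − 0.23868472)·74.3/617 = 6.9963255 × 10^-4.
Sum = 0.021372693.

0.0214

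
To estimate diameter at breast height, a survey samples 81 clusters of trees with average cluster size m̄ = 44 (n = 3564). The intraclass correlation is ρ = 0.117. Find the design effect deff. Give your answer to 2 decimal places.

6.03

deff = 1 + (44 − 1)·0.117 = 1 + 5.031 = 6.031.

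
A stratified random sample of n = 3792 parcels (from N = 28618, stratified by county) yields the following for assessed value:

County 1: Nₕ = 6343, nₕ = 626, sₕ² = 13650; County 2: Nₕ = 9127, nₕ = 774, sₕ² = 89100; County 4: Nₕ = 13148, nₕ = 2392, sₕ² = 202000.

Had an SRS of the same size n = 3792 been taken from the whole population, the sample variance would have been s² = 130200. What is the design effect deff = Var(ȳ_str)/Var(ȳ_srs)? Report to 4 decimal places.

Var(ȳ_str) = Σ Wₕ²(1−fₕ)sₕ²/nₕ with Wₕ = Nₕ/28618:
  County 1: (6343/28618)²·(1−626/6343)·13650/626 = 0.96547862
  County 2: (9127/28618)²·(1−774/9127)·89100/774 = 10.715902
  County 4: (13148/28618)²·(1−2392/13148)·202000/2392 = 14.582169
  → Var(ȳ_str) = 26.26355.
Var(ȳ_srs) = (1 − 3792/28618)·130200/3792 = 29.785859.
deff = 26.26355 / 29.785859 = 0.8817.

0.8817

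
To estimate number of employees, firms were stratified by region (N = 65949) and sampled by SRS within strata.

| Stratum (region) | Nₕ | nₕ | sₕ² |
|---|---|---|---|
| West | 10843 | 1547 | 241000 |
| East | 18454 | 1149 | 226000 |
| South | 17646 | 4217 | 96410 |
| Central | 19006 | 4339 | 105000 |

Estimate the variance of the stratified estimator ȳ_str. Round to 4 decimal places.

20.8493

Var(ȳ_str) = Σₕ Wₕ²(1 − fₕ)sₕ²/nₕ with Wₕ = Nₕ/N, N = 65949.
West: Wₕ = 0.16441493; term = 0.16441493²·(1 − 0.14267269)·241000/1547 = 3.6104046.
East: Wₕ = 0.27982229; term = 0.27982229²·(1 − 0.06226292)·226000/1149 = 14.442225.
South: Wₕ = 0.26757040; term = 0.26757040²·(1 − 0.23897767)·96410/4217 = 1.2456384.
Central: Wₕ = 0.28819239; term = 0.28819239²·(1 − 0.22829633)·105000/4339 = 1.5510123.
Sum = 20.84928.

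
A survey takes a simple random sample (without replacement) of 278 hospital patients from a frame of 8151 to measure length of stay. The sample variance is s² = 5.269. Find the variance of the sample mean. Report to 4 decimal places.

Under SRS without replacement, Var(ȳ) = (1 − f)·s²/n with f = n/N = 278/8151 = 0.03410624.
Var(ȳ) = (1 − 0.03410624)·5.269/278 = 0.96589376·0.018953237 = 0.018306814.

0.0183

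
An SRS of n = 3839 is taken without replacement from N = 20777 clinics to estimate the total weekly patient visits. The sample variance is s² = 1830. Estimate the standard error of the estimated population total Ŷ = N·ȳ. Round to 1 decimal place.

12952.1

Var(Ŷ) = N²·Var(ȳ) = N²·(1 − n/N)·s²/n.
f = 3839/20777 = 0.18477162; Var(ȳ) = 0.81522838·1830/3839 = 0.38860847.
Var(Ŷ) = 20777² · 0.38860847 = 1.6775595 × 10^8.
SE(Ŷ) = √(1.6775595 × 10^8) = 12952.1.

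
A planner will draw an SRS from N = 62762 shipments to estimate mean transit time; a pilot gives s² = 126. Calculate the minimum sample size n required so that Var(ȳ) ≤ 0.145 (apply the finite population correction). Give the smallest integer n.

Without fpc, n₀ = s²/D = 126/0.145 = 868.9655.
With fpc, (1 − n/N)·s²/n ≤ D requires n ≥ n₀/(1 + n₀/N) = 868.9655/(1 + 868.9655/62762) = 857.0986.
Rounding up, n = 858.

858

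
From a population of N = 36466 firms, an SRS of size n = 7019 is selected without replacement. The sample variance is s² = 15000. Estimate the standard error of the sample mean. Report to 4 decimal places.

1.3137

Under SRS without replacement, Var(ȳ) = (1 − f)·s²/n with f = n/N = 7019/36466 = 0.19248067.
Var(ȳ) = (1 − 0.19248067)·15000/7019 = 0.80751933·2.1370566 = 1.7257145.
SE(ȳ) = √(1.7257145) = 1.3137.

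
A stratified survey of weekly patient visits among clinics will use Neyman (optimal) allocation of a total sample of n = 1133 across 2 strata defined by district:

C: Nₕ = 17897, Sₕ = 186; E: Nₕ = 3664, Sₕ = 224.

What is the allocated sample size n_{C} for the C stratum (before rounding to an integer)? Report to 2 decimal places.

908.91

Neyman allocation: nₕ = n·NₕSₕ / Σⱼ NⱼSⱼ.
Σ NⱼSⱼ = 17897·186 + 3664·224 = 4.149578 × 10^6.
n_{C} = 1133·17897·186 / (4.149578 × 10^6) = 908.91.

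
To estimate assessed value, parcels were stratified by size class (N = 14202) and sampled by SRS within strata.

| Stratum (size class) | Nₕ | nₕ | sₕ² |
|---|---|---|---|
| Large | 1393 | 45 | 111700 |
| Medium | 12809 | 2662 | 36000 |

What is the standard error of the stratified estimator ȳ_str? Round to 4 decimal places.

5.6412

Var(ȳ_str) = Σₕ Wₕ²(1 − fₕ)sₕ²/nₕ with Wₕ = Nₕ/N, N = 14202.
Large: Wₕ = 0.09808478; term = 0.09808478²·(1 − 0.03230438)·111700/45 = 23.10908.
Medium: Wₕ = 0.90191522; term = 0.90191522²·(1 − 0.20782262)·36000/2662 = 8.7146173.
Sum = 31.823697.
SE = √(31.823697) = 5.6412.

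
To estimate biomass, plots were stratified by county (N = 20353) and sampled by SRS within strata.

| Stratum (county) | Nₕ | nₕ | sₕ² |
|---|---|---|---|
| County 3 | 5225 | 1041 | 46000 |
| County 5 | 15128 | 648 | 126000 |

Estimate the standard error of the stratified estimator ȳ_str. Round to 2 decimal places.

10.25

Var(ȳ_str) = Σₕ Wₕ²(1 − fₕ)sₕ²/nₕ with Wₕ = Nₕ/N, N = 20353.
County 3: Wₕ = 0.25671891; term = 0.25671891²·(1 − 0.19923445)·46000/1041 = 2.3319982.
County 5: Wₕ = 0.74328109; term = 0.74328109²·(1 − 0.04283448)·126000/648 = 102.82264.
Sum = 105.15464.
SE = √(105.15464) = 10.25.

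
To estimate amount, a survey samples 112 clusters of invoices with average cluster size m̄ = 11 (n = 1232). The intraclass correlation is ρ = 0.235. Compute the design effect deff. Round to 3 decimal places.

3.350

deff = 1 + (11 − 1)·0.235 = 1 + 2.35 = 3.35.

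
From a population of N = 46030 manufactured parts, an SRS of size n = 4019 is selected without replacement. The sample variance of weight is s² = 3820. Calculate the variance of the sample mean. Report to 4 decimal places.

0.8675

Under SRS without replacement, Var(ȳ) = (1 − f)·s²/n with f = n/N = 4019/46030 = 0.08731262.
Var(ȳ) = (1 − 0.08731262)·3820/4019 = 0.91268738·0.9504852 = 0.86749584.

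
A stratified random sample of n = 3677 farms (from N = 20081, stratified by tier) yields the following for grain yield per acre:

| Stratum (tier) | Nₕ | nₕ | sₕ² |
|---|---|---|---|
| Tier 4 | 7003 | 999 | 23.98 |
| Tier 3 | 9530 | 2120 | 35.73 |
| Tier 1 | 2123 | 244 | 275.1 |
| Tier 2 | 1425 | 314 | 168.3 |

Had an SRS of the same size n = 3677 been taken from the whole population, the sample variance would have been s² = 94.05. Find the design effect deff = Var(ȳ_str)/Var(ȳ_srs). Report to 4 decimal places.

0.8956

Var(ȳ_str) = Σ Wₕ²(1−fₕ)sₕ²/nₕ with Wₕ = Nₕ/20081:
  Tier 4: (7003/20081)²·(1−999/7003)·23.98/999 = 0.0025028673
  Tier 3: (9530/20081)²·(1−2120/9530)·35.73/2120 = 0.0029514647
  Tier 1: (2123/20081)²·(1−244/2123)·275.1/244 = 0.011153389
  Tier 2: (1425/20081)²·(1−314/1425)·168.3/314 = 0.0021043245
  → Var(ȳ_str) = 0.018712046.
Var(ȳ_srs) = (1 − 3677/20081)·94.05/3677 = 0.020894385.
deff = 0.018712046 / 0.020894385 = 0.8956.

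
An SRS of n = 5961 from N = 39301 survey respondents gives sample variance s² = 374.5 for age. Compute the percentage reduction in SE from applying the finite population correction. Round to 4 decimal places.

7.8955

f = n/N = 5961/39301 = 0.15167553.
SE_no-fpc = √(s²/n) = 0.25064922; SE_fpc = √((1−f)s²/n) = 0.23085929.
Ratio = √(1−f) = 0.92104531. Reduction = 100·(1 − 0.92104531) = 7.8955%.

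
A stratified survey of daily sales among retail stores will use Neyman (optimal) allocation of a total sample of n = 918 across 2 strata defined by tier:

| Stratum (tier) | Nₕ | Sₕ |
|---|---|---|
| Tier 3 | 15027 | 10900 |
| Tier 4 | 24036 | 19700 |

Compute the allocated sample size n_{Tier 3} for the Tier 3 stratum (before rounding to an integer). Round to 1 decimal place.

235.9

Neyman allocation: nₕ = n·NₕSₕ / Σⱼ NⱼSⱼ.
Σ NⱼSⱼ = 15027·10900 + 24036·19700 = 6.373035 × 10^8.
n_{Tier 3} = 918·15027·10900 / (6.373035 × 10^8) = 235.9.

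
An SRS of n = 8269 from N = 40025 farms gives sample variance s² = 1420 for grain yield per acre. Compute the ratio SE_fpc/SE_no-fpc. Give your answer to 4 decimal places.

0.8907

f = n/N = 8269/40025 = 0.20659588.
SE_no-fpc = √(s²/n) = 0.41439802; SE_fpc = √((1−f)s²/n) = 0.36911773.
Ratio = √(1−f) = 0.89073235.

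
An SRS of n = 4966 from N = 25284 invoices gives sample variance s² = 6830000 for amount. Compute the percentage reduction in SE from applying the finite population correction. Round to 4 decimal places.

f = n/N = 4966/25284 = 0.19640880.
SE_no-fpc = √(s²/n) = 37.085744; SE_fpc = √((1−f)s²/n) = 33.244866.
Ratio = √(1−f) = 0.89643249. Reduction = 100·(1 − 0.89643249) = 10.3568%.

10.3568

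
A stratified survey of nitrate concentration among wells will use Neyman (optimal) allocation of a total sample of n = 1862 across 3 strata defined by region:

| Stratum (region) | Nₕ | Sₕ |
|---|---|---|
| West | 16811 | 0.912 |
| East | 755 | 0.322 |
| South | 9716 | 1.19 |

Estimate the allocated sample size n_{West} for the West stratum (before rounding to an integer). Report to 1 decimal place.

Neyman allocation: nₕ = n·NₕSₕ / Σⱼ NⱼSⱼ.
Σ NⱼSⱼ = 16811·0.912 + 755·0.322 + 9716·1.19 = 27136.782.
n_{West} = 1862·16811·0.912 / 27136.782 = 1052.0.

1052.0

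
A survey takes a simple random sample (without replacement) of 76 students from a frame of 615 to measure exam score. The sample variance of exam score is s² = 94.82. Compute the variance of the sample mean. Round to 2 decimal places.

1.09

Under SRS without replacement, Var(ȳ) = (1 − f)·s²/n with f = n/N = 76/615 = 0.12357724.
Var(ȳ) = (1 − 0.12357724)·94.82/76 = 0.87642276·1.2476316 = 1.0934527.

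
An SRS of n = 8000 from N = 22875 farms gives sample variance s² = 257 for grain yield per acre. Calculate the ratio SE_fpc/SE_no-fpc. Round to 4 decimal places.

f = n/N = 8000/22875 = 0.34972678.
SE_no-fpc = √(s²/n) = 0.17923448; SE_fpc = √((1−f)s²/n) = 0.14453383.
Ratio = √(1−f) = 0.80639520.

0.8064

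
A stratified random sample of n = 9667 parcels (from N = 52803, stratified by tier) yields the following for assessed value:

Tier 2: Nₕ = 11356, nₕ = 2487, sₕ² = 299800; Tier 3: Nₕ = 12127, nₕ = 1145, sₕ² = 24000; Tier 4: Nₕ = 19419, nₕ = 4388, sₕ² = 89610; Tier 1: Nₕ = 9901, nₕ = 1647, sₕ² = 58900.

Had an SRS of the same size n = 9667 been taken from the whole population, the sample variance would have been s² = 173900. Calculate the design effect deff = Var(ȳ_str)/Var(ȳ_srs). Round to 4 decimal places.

0.5812

Var(ȳ_str) = Σ Wₕ²(1−fₕ)sₕ²/nₕ with Wₕ = Nₕ/52803:
  Tier 2: (11356/52803)²·(1−2487/11356)·299800/2487 = 4.3545039
  Tier 3: (12127/52803)²·(1−1145/12127)·24000/1145 = 1.0012058
  Tier 4: (19419/52803)²·(1−4388/19419)·89610/4388 = 2.1379001
  Tier 1: (9901/52803)²·(1−1647/9901)·58900/1647 = 1.0482093
  → Var(ȳ_str) = 8.5418191.
Var(ȳ_srs) = (1 − 9667/52803)·173900/9667 = 14.695661.
deff = 8.5418191 / 14.695661 = 0.5812.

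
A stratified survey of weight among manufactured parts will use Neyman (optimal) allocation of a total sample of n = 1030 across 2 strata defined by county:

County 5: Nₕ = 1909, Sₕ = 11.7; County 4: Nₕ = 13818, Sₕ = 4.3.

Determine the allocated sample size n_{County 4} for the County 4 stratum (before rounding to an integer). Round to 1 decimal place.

748.6

Neyman allocation: nₕ = n·NₕSₕ / Σⱼ NⱼSⱼ.
Σ NⱼSⱼ = 1909·11.7 + 13818·4.3 = 81752.7.
n_{County 4} = 1030·13818·4.3 / 81752.7 = 748.6.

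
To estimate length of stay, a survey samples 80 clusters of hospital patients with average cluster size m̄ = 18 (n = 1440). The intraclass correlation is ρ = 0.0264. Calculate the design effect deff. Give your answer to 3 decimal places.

1.449

deff = 1 + (18 − 1)·0.0264 = 1 + 0.4488 = 1.4488.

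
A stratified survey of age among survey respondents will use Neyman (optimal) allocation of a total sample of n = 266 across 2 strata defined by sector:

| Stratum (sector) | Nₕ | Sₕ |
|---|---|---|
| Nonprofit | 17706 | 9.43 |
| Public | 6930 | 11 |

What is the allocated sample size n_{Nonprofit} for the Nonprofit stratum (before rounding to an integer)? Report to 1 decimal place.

182.6

Neyman allocation: nₕ = n·NₕSₕ / Σⱼ NⱼSⱼ.
Σ NⱼSⱼ = 17706·9.43 + 6930·11 = 243197.58.
n_{Nonprofit} = 266·17706·9.43 / 243197.58 = 182.6.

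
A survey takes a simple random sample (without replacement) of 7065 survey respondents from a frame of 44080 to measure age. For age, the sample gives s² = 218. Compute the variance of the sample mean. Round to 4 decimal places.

Under SRS without replacement, Var(ȳ) = (1 − f)·s²/n with f = n/N = 7065/44080 = 0.16027677.
Var(ȳ) = (1 − 0.16027677)·218/7065 = 0.83972323·0.030856334 = 0.025910781.

0.0259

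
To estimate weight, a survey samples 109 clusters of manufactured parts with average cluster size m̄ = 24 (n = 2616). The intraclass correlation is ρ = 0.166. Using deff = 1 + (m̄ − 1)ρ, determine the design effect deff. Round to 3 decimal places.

deff = 1 + (24 − 1)·0.166 = 1 + 3.818 = 4.818.

4.818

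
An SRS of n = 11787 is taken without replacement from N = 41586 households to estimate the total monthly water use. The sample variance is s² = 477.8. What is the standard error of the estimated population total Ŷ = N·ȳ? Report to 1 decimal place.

Var(Ŷ) = N²·Var(ȳ) = N²·(1 − n/N)·s²/n.
f = 11787/41586 = 0.28343673; Var(ȳ) = 0.71656327·477.8/11787 = 0.02904674.
Var(Ŷ) = 41586² · 0.02904674 = 5.0233298 × 10^7.
SE(Ŷ) = √(5.0233298 × 10^7) = 7087.5.

7087.5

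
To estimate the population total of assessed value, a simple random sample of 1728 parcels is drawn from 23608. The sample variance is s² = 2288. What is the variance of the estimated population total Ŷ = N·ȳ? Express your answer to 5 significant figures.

6.8394 × 10^8

Var(Ŷ) = N²·Var(ȳ) = N²·(1 − n/N)·s²/n.
f = 1728/23608 = 0.07319553; Var(ȳ) = 0.92680447·2288/1728 = 1.2271578.
Var(Ŷ) = 23608² · 1.2271578 = 6.8394126 × 10^8.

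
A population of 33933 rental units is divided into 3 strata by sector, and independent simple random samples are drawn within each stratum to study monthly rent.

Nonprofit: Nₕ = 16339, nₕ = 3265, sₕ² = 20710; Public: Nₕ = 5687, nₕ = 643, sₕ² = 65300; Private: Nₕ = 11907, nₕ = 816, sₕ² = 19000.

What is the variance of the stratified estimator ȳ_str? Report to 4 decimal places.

6.3772

Var(ȳ_str) = Σₕ Wₕ²(1 − fₕ)sₕ²/nₕ with Wₕ = Nₕ/N, N = 33933.
Nonprofit: Wₕ = 0.48150768; term = 0.48150768²·(1 − 0.19982863)·20710/3265 = 1.1767558.
Public: Wₕ = 0.16759497; term = 0.16759497²·(1 − 0.11306488)·65300/643 = 2.5299737.
Private: Wₕ = 0.35089736; term = 0.35089736²·(1 − 0.06853112)·19000/816 = 2.6704963.
Sum = 6.3772258.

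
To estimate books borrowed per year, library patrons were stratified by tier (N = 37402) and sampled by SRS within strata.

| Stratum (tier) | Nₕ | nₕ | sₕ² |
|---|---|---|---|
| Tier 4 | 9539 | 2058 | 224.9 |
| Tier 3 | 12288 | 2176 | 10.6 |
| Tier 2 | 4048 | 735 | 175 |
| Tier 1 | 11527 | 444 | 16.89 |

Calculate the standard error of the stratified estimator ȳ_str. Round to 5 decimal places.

0.10846

Var(ȳ_str) = Σₕ Wₕ²(1 − fₕ)sₕ²/nₕ with Wₕ = Nₕ/N, N = 37402.
Tier 4: Wₕ = 0.25503984; term = 0.25503984²·(1 − 0.21574589)·224.9/2058 = 0.0055746414.
Tier 3: Wₕ = 0.32853858; term = 0.32853858²·(1 − 0.17708333)·10.6/2176 = 4.3268873 × 10^-4.
Tier 2: Wₕ = 0.10822951; term = 0.10822951²·(1 − 0.18157115)·175/735 = 0.0022825642.
Tier 1: Wₕ = 0.30819208; term = 0.30819208²·(1 − 0.03851826)·16.89/444 = 0.0034740067.
Sum = 0.011763901.
SE = √(0.011763901) = 0.10846.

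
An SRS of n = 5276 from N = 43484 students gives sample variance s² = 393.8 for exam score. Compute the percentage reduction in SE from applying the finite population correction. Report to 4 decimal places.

6.2627

f = n/N = 5276/43484 = 0.12133198.
SE_no-fpc = √(s²/n) = 0.273203; SE_fpc = √((1−f)s²/n) = 0.2560931.
Ratio = √(1−f) = 0.93737293. Reduction = 100·(1 − 0.93737293) = 6.2627%.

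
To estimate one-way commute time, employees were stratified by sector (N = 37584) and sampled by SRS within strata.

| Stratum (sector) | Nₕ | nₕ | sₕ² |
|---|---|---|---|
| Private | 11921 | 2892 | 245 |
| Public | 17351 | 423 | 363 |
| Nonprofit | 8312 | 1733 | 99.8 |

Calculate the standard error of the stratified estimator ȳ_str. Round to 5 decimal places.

0.43258

Var(ȳ_str) = Σₕ Wₕ²(1 − fₕ)sₕ²/nₕ with Wₕ = Nₕ/N, N = 37584.
Private: Wₕ = 0.31718284; term = 0.31718284²·(1 − 0.24259710)·245/2892 = 0.0064552659.
Public: Wₕ = 0.46165922; term = 0.46165922²·(1 − 0.02437900)·363/423 = 0.17843926.
Nonprofit: Wₕ = 0.22115794; term = 0.22115794²·(1 − 0.20849374)·99.8/1733 = 0.0022294175.
Sum = 0.18712394.
SE = √(0.18712394) = 0.43258.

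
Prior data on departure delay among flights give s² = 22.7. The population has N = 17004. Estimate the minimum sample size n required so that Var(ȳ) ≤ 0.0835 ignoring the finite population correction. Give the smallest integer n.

Without fpc, n₀ = s²/D = 22.7/0.0835 = 271.8563.
Rounding up, n = 272.

272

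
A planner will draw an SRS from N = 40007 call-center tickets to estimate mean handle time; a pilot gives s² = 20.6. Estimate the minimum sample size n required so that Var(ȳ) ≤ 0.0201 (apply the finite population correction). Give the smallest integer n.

1000

Without fpc, n₀ = s²/D = 20.6/0.0201 = 1024.8756.
With fpc, (1 − n/N)·s²/n ≤ D requires n ≥ n₀/(1 + n₀/N) = 1024.8756/(1 + 1024.8756/40007) = 999.2767.
Rounding up, n = 1000.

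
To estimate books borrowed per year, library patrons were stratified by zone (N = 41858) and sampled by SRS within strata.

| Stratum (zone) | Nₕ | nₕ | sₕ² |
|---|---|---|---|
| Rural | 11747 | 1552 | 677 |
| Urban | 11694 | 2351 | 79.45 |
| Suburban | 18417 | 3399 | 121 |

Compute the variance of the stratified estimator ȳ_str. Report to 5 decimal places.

0.03754

Var(ȳ_str) = Σₕ Wₕ²(1 − fₕ)sₕ²/nₕ with Wₕ = Nₕ/N, N = 41858.
Rural: Wₕ = 0.28063930; term = 0.28063930²·(1 − 0.13211884)·677/1552 = 0.029816331.
Urban: Wₕ = 0.27937312; term = 0.27937312²·(1 − 0.20104327)·79.45/2351 = 0.0021073359.
Suburban: Wₕ = 0.43998758; term = 0.43998758²·(1 − 0.18455775)·121/3399 = 0.0056196368.
Sum = 0.037543304.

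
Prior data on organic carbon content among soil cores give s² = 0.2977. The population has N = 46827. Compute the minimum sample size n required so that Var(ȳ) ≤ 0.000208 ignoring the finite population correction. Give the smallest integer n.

Without fpc, n₀ = s²/D = 0.2977/0.000208 = 1431.2500.
Rounding up, n = 1432.

1432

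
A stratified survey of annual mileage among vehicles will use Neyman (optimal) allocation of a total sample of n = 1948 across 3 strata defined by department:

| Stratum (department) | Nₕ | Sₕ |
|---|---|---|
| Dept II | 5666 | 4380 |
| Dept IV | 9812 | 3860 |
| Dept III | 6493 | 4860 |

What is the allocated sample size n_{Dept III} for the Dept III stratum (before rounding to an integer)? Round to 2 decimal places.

Neyman allocation: nₕ = n·NₕSₕ / Σⱼ NⱼSⱼ.
Σ NⱼSⱼ = 5666·4380 + 9812·3860 + 6493·4860 = 9.424738 × 10^7.
n_{Dept III} = 1948·6493·4860 / (9.424738 × 10^7) = 652.23.

652.23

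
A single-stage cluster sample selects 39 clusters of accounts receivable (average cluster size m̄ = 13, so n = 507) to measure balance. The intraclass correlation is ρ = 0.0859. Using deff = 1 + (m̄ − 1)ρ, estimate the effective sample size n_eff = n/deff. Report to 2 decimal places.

deff = 1 + (13 − 1)·0.0859 = 1 + 1.0308 = 2.0308.
n_eff = 507 / 2.0308 = 249.66.

249.66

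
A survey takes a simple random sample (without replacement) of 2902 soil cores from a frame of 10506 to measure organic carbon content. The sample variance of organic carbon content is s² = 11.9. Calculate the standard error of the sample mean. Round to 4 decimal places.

Under SRS without replacement, Var(ȳ) = (1 − f)·s²/n with f = n/N = 2902/10506 = 0.27622311.
Var(ȳ) = (1 − 0.27622311)·11.9/2902 = 0.72377689·0.0041006203 = 0.0029679342.
SE(ȳ) = √(0.0029679342) = 0.0545.

0.0545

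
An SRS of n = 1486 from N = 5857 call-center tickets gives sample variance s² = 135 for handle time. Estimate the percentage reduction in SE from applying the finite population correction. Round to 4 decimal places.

f = n/N = 1486/5857 = 0.25371351.
SE_no-fpc = √(s²/n) = 0.30140988; SE_fpc = √((1−f)s²/n) = 0.26038159.
Ratio = √(1−f) = 0.86387875. Reduction = 100·(1 − 0.86387875) = 13.6121%.

13.6121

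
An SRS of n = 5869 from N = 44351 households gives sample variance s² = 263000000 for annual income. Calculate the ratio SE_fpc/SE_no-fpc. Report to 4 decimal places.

0.9315

f = n/N = 5869/44351 = 0.13233073.
SE_no-fpc = √(s²/n) = 211.6878; SE_fpc = √((1−f)s²/n) = 197.18457.
Ratio = √(1−f) = 0.93148767.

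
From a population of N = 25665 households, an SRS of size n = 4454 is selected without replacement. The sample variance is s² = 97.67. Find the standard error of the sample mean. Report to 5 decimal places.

0.13462

Under SRS without replacement, Var(ȳ) = (1 − f)·s²/n with f = n/N = 4454/25665 = 0.17354374.
Var(ȳ) = (1 − 0.17354374)·97.67/4454 = 0.82645626·0.021928604 = 0.018123032.
SE(ȳ) = √(0.018123032) = 0.13462.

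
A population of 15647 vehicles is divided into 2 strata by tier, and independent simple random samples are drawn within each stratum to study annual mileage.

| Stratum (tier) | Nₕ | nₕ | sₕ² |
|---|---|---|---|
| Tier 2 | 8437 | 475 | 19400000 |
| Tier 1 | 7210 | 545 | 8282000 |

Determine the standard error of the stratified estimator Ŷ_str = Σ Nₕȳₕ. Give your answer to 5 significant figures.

1.8638 × 10^6

Var(Ŷ_str) = Σₕ Nₕ²(1 − fₕ)sₕ²/nₕ.
Tier 2: 8437²·(1 − 475/8437)·19400000/475 = 2.7435845 × 10^12.
Tier 1: 7210²·(1 − 545/7210)·8282000/545 = 7.3025433 × 10^11.
Sum = 3.4738388 × 10^12.
SE = √(3.4738388 × 10^12) = 1.8638 × 10^6.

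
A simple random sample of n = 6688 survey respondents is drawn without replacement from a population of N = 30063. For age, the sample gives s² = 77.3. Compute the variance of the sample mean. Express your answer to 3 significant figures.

Under SRS without replacement, Var(ȳ) = (1 − f)·s²/n with f = n/N = 6688/30063 = 0.22246615.
Var(ȳ) = (1 − 0.22246615)·77.3/6688 = 0.77753385·0.011558014 = 0.0089867473.

0.00899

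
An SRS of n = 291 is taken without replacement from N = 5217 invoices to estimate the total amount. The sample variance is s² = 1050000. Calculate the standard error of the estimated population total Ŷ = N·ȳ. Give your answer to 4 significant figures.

304500

Var(Ŷ) = N²·Var(ȳ) = N²·(1 − n/N)·s²/n.
f = 291/5217 = 0.05577918; Var(ȳ) = 0.94422082·1050000/291 = 3406.9823.
Var(Ŷ) = 5217² · 3406.9823 = 9.272814 × 10^10.
SE(Ŷ) = √(9.272814 × 10^10) = 304500.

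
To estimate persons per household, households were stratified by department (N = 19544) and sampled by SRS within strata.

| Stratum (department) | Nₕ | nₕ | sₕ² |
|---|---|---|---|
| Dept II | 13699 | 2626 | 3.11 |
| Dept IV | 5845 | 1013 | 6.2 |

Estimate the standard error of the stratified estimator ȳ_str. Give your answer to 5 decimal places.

Var(ȳ_str) = Σₕ Wₕ²(1 − fₕ)sₕ²/nₕ with Wₕ = Nₕ/N, N = 19544.
Dept II: Wₕ = 0.70093123; term = 0.70093123²·(1 − 0.19169282)·3.11/2626 = 4.7031943 × 10^-4.
Dept IV: Wₕ = 0.29906877; term = 0.29906877²·(1 − 0.17331052)·6.2/1013 = 4.5255022 × 10^-4.
Sum = 9.2286965 × 10^-4.
SE = √(9.2286965 × 10^-4) = 0.03038.

0.03038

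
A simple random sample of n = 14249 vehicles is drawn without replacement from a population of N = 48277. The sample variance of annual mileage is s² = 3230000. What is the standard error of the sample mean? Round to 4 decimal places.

12.6403

Under SRS without replacement, Var(ȳ) = (1 − f)·s²/n with f = n/N = 14249/48277 = 0.29515090.
Var(ȳ) = (1 − 0.29515090)·3230000/14249 = 0.70484910·226.68257 = 159.77701.
SE(ȳ) = √(159.77701) = 12.6403.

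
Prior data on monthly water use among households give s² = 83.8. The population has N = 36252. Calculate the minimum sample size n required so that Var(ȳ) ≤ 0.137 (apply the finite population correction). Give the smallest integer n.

Without fpc, n₀ = s²/D = 83.8/0.137 = 611.6788.
With fpc, (1 − n/N)·s²/n ≤ D requires n ≥ n₀/(1 + n₀/N) = 611.6788/(1 + 611.6788/36252) = 601.5292.
Rounding up, n = 602.

602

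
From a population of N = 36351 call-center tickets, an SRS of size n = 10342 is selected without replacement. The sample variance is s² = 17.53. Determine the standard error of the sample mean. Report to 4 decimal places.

Under SRS without replacement, Var(ȳ) = (1 − f)·s²/n with f = n/N = 10342/36351 = 0.28450387.
Var(ȳ) = (1 − 0.28450387)·17.53/10342 = 0.71549613·0.00169503 = 0.0012127874.
SE(ȳ) = √(0.0012127874) = 0.0348.

0.0348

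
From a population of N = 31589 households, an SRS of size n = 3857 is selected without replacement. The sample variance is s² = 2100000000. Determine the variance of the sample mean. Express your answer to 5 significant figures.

477990

Under SRS without replacement, Var(ȳ) = (1 − f)·s²/n with f = n/N = 3857/31589 = 0.12209947.
Var(ȳ) = (1 − 0.12209947)·2100000000/3857 = 0.87790053·544464.61 = 477985.77.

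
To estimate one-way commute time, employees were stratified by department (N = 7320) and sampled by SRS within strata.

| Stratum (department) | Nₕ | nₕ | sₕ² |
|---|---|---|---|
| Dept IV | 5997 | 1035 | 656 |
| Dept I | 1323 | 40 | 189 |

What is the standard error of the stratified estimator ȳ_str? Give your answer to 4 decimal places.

Var(ȳ_str) = Σₕ Wₕ²(1 − fₕ)sₕ²/nₕ with Wₕ = Nₕ/N, N = 7320.
Dept IV: Wₕ = 0.81926230; term = 0.81926230²·(1 − 0.17258629)·656/1035 = 0.35199147.
Dept I: Wₕ = 0.18073770; term = 0.18073770²·(1 − 0.03023432)·189/40 = 0.14968082.
Sum = 0.50167229.
SE = √(0.50167229) = 0.7083.

0.7083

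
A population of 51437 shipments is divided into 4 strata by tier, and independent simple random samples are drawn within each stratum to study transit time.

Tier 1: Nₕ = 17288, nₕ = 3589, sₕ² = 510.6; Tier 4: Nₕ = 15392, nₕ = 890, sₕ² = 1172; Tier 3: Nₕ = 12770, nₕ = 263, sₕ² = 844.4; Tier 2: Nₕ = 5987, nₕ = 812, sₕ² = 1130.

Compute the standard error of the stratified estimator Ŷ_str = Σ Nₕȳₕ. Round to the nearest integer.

Var(Ŷ_str) = Σₕ Nₕ²(1 − fₕ)sₕ²/nₕ.
Tier 1: 17288²·(1 − 3589/17288)·510.6/3589 = 3.36931 × 10^7.
Tier 4: 15392²·(1 − 890/15392)·1172/890 = 2.9394127 × 10^8.
Tier 3: 12770²·(1 − 263/12770)·844.4/263 = 5.1278643 × 10^8.
Tier 2: 5987²·(1 − 812/5987)·1130/812 = 4.3116354 × 10^7.
Sum = 8.8353715 × 10^8.
SE = √(8.8353715 × 10^8) = 29724.

29724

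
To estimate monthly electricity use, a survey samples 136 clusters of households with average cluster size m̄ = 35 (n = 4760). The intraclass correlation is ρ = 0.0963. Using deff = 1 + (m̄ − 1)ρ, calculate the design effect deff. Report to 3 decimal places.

4.274

deff = 1 + (35 − 1)·0.0963 = 1 + 3.2742 = 4.2742.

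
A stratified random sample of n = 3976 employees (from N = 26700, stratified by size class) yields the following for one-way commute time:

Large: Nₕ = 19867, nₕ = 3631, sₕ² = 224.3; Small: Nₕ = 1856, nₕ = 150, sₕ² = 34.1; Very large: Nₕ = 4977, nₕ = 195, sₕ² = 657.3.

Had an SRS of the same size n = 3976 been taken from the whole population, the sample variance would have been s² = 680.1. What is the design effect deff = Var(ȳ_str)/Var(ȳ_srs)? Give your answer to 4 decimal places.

0.9719

Var(ȳ_str) = Σ Wₕ²(1−fₕ)sₕ²/nₕ with Wₕ = Nₕ/26700:
  Large: (19867/26700)²·(1−3631/19867)·224.3/3631 = 0.027950645
  Small: (1856/26700)²·(1−150/1856)·34.1/150 = 0.0010097122
  Very large: (4977/26700)²·(1−195/4977)·657.3/195 = 0.11253399
  → Var(ȳ_str) = 0.14149435.
Var(ȳ_srs) = (1 − 3976/26700)·680.1/3976 = 0.1455794.
deff = 0.14149435 / 0.1455794 = 0.9719.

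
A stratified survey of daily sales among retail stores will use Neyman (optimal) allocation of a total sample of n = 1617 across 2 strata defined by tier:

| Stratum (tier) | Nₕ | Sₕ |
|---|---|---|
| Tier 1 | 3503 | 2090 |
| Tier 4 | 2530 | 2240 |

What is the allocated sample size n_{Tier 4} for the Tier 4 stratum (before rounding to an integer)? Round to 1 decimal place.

705.5

Neyman allocation: nₕ = n·NₕSₕ / Σⱼ NⱼSⱼ.
Σ NⱼSⱼ = 3503·2090 + 2530·2240 = 1.298847 × 10^7.
n_{Tier 4} = 1617·2530·2240 / (1.298847 × 10^7) = 705.5.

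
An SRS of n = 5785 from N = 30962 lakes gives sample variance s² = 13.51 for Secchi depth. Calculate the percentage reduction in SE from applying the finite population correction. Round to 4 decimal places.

f = n/N = 5785/30962 = 0.18684194.
SE_no-fpc = √(s²/n) = 0.04832546; SE_fpc = √((1−f)s²/n) = 0.043577617.
Ratio = √(1−f) = 0.90175277. Reduction = 100·(1 − 0.90175277) = 9.8247%.

9.8247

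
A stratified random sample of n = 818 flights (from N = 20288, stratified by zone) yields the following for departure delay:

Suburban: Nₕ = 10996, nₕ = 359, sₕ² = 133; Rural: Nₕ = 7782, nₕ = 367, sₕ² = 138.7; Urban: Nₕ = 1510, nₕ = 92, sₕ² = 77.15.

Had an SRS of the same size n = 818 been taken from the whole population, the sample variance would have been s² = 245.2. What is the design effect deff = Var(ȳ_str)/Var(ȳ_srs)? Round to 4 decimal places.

Var(ȳ_str) = Σ Wₕ²(1−fₕ)sₕ²/nₕ with Wₕ = Nₕ/20288:
  Suburban: (10996/20288)²·(1−359/10996)·133/359 = 0.10527678
  Rural: (7782/20288)²·(1−367/7782)·138.7/367 = 0.052982727
  Urban: (1510/20288)²·(1−92/1510)·77.15/92 = 0.0043623731
  → Var(ȳ_str) = 0.16262188.
Var(ȳ_srs) = (1 − 818/20288)·245.2/818 = 0.28766954.
deff = 0.16262188 / 0.28766954 = 0.5653.

0.5653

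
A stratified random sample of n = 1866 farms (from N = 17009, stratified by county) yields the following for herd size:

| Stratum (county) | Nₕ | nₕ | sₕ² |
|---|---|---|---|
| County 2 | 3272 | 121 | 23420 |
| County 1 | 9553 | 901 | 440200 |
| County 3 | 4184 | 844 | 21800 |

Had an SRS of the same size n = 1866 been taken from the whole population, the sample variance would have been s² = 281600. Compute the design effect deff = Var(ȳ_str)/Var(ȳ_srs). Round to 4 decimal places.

Var(ȳ_str) = Σ Wₕ²(1−fₕ)sₕ²/nₕ with Wₕ = Nₕ/17009:
  County 2: (3272/17009)²·(1−121/3272)·23420/121 = 6.8977215
  County 1: (9553/17009)²·(1−901/9553)·440200/901 = 139.58025
  County 3: (4184/17009)²·(1−844/4184)·21800/844 = 1.2476553
  → Var(ȳ_str) = 147.72563.
Var(ȳ_srs) = (1 − 1866/17009)·281600/1866 = 134.3551.
deff = 147.72563 / 134.3551 = 1.0995.

1.0995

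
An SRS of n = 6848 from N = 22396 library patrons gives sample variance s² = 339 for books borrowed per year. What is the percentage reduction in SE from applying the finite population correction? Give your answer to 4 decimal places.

16.6795

f = n/N = 6848/22396 = 0.30576889.
SE_no-fpc = √(s²/n) = 0.22249383; SE_fpc = √((1−f)s²/n) = 0.18538304.
Ratio = √(1−f) = 0.83320532. Reduction = 100·(1 − 0.83320532) = 16.6795%.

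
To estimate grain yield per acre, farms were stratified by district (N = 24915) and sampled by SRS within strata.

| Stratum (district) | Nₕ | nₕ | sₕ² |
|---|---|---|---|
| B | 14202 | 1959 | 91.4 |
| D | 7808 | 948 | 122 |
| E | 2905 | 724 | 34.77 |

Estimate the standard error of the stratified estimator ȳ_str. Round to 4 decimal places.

Var(ȳ_str) = Σₕ Wₕ²(1 − fₕ)sₕ²/nₕ with Wₕ = Nₕ/N, N = 24915.
B: Wₕ = 0.57001806; term = 0.57001806²·(1 − 0.13793832)·91.4/1959 = 0.013068548.
D: Wₕ = 0.31338551; term = 0.31338551²·(1 − 0.12141393)·122/948 = 0.011104362.
E: Wₕ = 0.11659643; term = 0.11659643²·(1 − 0.24922547)·34.77/724 = 4.9016934 × 10^-4.
Sum = 0.024663079.
SE = √(0.024663079) = 0.1570.

0.1570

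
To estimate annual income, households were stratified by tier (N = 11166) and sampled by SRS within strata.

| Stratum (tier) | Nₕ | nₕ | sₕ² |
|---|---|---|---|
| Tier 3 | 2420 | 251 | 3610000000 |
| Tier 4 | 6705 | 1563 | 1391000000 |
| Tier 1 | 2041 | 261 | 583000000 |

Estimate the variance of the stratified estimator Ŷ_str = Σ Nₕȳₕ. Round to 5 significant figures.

1.1429 × 10^14

Var(Ŷ_str) = Σₕ Nₕ²(1 − fₕ)sₕ²/nₕ.
Tier 3: 2420²·(1 − 251/2420)·3610000000/251 = 7.5493298 × 10^13.
Tier 4: 6705²·(1 − 1563/6705)·1391000000/1563 = 3.0683084 × 10^13.
Tier 1: 2041²·(1 − 261/2041)·583000000/261 = 8.1150473 × 10^12.
Sum = 1.1429143 × 10^14.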